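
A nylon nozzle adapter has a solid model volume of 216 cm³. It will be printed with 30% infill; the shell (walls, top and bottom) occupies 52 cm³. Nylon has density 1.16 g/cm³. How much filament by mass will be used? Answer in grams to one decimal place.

117.4 g

Interior volume = 216 − 52 = 164 cm³.
Deposited infill = 0.30 × 164, so 49.2 cm³.
Deposited volume: 52 + 49.2 → 101.2 cm³.
Mass = 101.2 × 1.16 = 117.392 g.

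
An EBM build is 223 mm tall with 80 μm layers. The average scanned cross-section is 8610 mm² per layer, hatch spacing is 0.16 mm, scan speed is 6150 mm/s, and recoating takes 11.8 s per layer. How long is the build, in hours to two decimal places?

15.91 hours

Number of layers: 223 / 0.08 → 2788 (rounded up).
Hatch length per layer = 8610 / 0.16 = 53812.5 mm.
Per-layer scan time = 53812.5 / 6150, so 8.75 s.
Layer cycle: 8.75 + 11.8 → 20.55 s.
2788 layers × 20.55 s/layer = 57293.4 s, i.e. 15.91 hours.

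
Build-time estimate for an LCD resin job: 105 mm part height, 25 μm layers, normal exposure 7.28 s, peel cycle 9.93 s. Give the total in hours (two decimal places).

Layers = ⌈105/0.025⌉ = 4200.
Each layer takes: 7.28 + 9.93 → 17.21 s.
Total = 4200 × 17.21 = 72282 s = 20.08 hours.

20.08 hours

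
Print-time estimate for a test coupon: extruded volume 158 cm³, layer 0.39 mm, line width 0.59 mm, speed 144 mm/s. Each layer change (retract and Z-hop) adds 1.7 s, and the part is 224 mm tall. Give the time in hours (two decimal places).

1.60 hours

Bead cross-section = 0.39 × 0.59 = 0.2301 mm².
Path length: 158000 mm³ / 0.2301 mm² → 686658 mm.
Time extruding = 686658 / 144, so 4768.5 s.
Layers = ⌈224/0.39⌉ = 575.
Z-hop total: 575 × 1.7 → 977.5 s.
Altogether 4768.5 + 977.5 = 5746 s, i.e. 1.60 hours.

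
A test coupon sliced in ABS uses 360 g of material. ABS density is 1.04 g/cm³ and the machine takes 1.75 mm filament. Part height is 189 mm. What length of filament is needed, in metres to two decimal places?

Volume = 360 g / 1.04 g·cm⁻³ = 346.1538 cm³ = 346153.8 mm³.
Cross-section of 1.75 mm filament: π·(1.75/2)² = 2.4053 mm².
Length = 346153.8 / 2.4053 = 143912.94 mm = 143.91 m.

143.91 m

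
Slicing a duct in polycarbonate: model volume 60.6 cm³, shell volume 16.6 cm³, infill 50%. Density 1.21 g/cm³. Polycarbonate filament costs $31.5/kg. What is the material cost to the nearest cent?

Interior volume = 60.6 − 16.6 = 44 cm³.
Infill deposited = 0.50 × 44 = 22 cm³.
Deposited volume = 16.6 + 22 = 38.6 cm³.
Mass = 38.6 × 1.21, so 46.706 g.
At $31.5/kg: 46.706/1000 × 31.5 = $1.47.

$1.47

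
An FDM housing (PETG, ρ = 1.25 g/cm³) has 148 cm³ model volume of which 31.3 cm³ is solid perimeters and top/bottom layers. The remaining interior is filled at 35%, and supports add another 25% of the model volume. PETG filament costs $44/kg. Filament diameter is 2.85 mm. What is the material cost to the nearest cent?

$6.00

Infill region = 148 − 31.3 = 116.7 cm³.
Infill deposited: 0.35 × 116.7 → 40.845 cm³.
Support = 0.25 × 148, so 37 cm³.
Total printed volume = 31.3 + 40.845 + 37 = 109.145 cm³.
Mass: 109.145 × 1.25 → 136.43125 g.
At $44/kg: 136.43125/1000 × 44 = $6.00.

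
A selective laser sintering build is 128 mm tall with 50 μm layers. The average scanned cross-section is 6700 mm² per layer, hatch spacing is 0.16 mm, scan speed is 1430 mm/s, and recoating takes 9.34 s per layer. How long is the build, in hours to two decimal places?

27.47 hours

Layer count = ceil(128 / 0.05) = 2560.
Hatch length per layer = 6700 / 0.16 = 41875 mm.
Per-layer scan time: 41875 / 1430 → 29.2832 s.
Time per layer: 29.2832 + 9.34 → 38.6232 s.
Total: 2560 × 38.6232 s = 98875.392 s → 27.47 hours.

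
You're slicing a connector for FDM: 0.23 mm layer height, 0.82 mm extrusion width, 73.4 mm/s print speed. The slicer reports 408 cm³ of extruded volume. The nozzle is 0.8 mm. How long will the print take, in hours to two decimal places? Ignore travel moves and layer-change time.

8.19 hours

Line area: 0.23 × 0.82 → 0.1886 mm².
Path length: 408000 mm³ / 0.1886 mm² → 2163308.6 mm.
Print-move time = 2163308.6 / 73.4, so 29472.9 s.
29472.9 s = 8.19 hours.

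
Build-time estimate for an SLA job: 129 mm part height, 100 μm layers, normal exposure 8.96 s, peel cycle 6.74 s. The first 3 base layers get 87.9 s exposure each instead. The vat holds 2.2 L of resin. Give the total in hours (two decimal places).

5.69 hours

Number of layers: 129 / 0.1 → 1290 (rounded up).
Base layers = 3 × (87.9 + 6.74) = 283.92 s.
Normal layers = 1287 × (8.96 + 6.74) = 20205.9 s.
Total = 283.92 + 20205.9 = 20489.82 s = 5.69 hours.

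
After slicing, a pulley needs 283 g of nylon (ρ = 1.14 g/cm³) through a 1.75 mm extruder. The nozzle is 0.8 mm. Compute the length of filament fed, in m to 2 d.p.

103.21 m

Extruded volume: 283/1.14 = 248.2456 cm³ (248245.6 mm³).
Filament cross-section = π × (1.75/2)² = 2.4053 mm².
Length = 248245.6 / 2.4053 = 103207.75 mm = 103.21 m.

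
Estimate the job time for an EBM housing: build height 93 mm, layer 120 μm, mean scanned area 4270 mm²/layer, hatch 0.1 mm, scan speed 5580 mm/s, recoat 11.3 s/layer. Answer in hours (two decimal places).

Layer count = ceil(93 / 0.12) = 775.
Per-layer scan distance = 4270 / 0.1, so 42700 mm.
Beam time per layer = 42700 / 5580 = 7.6523 s.
Time per layer: 7.6523 + 11.3 → 18.9523 s.
Total: 775 × 18.9523 s = 14688.0325 s → 4.08 hours.

4.08 hours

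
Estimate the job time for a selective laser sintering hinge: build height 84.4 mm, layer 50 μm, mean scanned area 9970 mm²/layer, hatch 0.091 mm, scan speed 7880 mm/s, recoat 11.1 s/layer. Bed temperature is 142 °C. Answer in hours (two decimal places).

Layers = ⌈84.4/0.05⌉ = 1688.
Per-layer scan distance = 9970 / 0.091, so 109560.4 mm.
Laser time per layer = 109560.4 / 7880 = 13.9036 s.
Layer cycle = 13.9036 + 11.1 = 25.0036 s.
1688 layers × 25.0036 s/layer = 42206.0768 s, i.e. 11.72 hours.

11.72 hours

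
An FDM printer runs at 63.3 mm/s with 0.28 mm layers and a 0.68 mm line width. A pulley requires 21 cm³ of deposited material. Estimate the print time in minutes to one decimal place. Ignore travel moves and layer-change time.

29.0 minutes

Extrusion cross-section = 0.28 × 0.68, so 0.1904 mm².
Path length: 21000 mm³ / 0.1904 mm² → 110294.1 mm.
Print-move time = 110294.1 / 63.3 = 1742.4 s.
Converting: 1742.4 s = 29.0 minutes.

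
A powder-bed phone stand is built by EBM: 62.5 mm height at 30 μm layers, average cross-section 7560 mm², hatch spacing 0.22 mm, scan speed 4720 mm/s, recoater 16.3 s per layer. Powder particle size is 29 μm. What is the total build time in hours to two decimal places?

Layers = ⌈62.5/0.03⌉ = 2084.
Hatch length per layer = 7560 / 0.22 = 34363.6 mm.
Beam time per layer = 34363.6 / 4720 = 7.2804 s.
Layer cycle = 7.2804 + 16.3 = 23.5804 s.
Build time = 2084 × 23.5804 = 49141.5536 s = 13.65 hours.

13.65 hours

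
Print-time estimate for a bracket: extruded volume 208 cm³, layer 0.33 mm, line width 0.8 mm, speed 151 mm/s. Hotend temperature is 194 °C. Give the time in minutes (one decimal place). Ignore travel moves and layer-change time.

87.0 minutes

Extrusion cross-section = 0.33 × 0.8, so 0.264 mm².
Path length: 208000 mm³ / 0.264 mm² → 787878.8 mm.
Time extruding = 787878.8 / 151 = 5217.7 s.
In the requested units: 5217.7 s = 87.0 minutes.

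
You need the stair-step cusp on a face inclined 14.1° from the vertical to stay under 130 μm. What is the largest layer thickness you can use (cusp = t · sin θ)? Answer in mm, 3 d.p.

sin(14.1°) = 0.2436; t_max = 0.13/0.2436 = 0.534 mm.

0.534 mm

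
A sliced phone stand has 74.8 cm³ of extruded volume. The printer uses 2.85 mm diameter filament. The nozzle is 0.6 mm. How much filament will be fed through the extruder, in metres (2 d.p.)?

Filament cross-section = π × (2.85/2)² = 6.3794 mm².
L = 74800 mm³ / 6.3794 mm² = 11725.24 mm, i.e. 11.73 m.

11.73 m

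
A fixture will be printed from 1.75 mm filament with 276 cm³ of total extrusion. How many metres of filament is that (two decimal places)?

A = π r² = π × 0.875² = 2.4053 mm².
L = 276000 mm³ / 2.4053 mm² = 114746.6 mm, i.e. 114.75 m.

114.75 m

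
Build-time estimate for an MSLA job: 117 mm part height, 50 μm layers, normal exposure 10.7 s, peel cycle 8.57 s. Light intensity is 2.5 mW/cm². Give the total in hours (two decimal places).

Layer count = ceil(117 / 0.05) = 2340.
Per-layer time = 10.7 + 8.57 = 19.27 s.
Total = 2340 × 19.27 = 45091.8 s = 12.53 hours.

12.53 hours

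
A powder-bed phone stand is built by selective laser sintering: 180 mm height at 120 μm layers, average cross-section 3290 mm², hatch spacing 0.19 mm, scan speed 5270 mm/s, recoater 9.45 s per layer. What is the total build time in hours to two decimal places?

Layer count = ceil(180 / 0.12) = 1500.
Per-layer scan distance = 3290 / 0.19, so 17315.8 mm.
Per-layer scan time = 17315.8 / 5270, so 3.2857 s.
Time per layer: 3.2857 + 9.45 → 12.7357 s.
Build time = 1500 × 12.7357 = 19103.55 s = 5.31 hours.

5.31 hours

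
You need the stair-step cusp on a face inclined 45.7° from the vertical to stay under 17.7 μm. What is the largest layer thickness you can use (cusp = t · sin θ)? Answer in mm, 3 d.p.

0.025 mm

sin(45.7°) = 0.7157; t_max = 0.0177/0.7157 = 0.025 mm.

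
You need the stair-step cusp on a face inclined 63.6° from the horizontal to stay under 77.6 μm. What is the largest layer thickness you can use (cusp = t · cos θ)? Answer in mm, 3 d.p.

Layer height = cusp / cos(63.6°) = 0.0776 / 0.4446 = 0.175 mm.

0.175 mm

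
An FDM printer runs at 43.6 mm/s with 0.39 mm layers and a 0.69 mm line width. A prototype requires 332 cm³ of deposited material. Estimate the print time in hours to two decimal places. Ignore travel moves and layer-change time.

Line area = 0.39 × 0.69 = 0.2691 mm².
Path length: 332000 mm³ / 0.2691 mm² → 1233742.1 mm.
Time extruding = 1233742.1 / 43.6 = 28296.8 s.
28296.8 s = 7.86 hours.

7.86 hours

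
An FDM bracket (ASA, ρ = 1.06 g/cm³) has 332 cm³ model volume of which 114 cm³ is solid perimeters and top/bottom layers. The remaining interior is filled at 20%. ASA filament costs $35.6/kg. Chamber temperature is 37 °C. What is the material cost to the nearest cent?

$5.95

Infill region = 332 − 114, so 218 cm³.
Infill deposited = 0.20 × 218 = 43.6 cm³.
Deposited volume = 114 + 43.6 = 157.6 cm³.
Mass = 157.6 × 1.06 = 167.056 g.
Cost = 167.056 g / 1000 × $35.6/kg = $5.95.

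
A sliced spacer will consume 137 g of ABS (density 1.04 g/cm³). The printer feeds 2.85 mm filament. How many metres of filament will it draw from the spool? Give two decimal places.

20.65 m

Extruded volume: 137/1.04 = 131.7308 cm³ (131730.8 mm³).
A = π r² = π × 1.425² = 6.3794 mm².
L = V/A = 131730.8/6.3794 = 20649.4 mm → 20.65 m.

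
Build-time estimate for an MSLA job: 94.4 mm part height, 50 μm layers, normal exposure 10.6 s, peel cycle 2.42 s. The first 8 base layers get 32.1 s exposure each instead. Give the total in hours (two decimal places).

Number of layers: 94.4 / 0.05 → 1888 (rounded up).
Base layers = 8 × (32.1 + 2.42) = 276.16 s.
Remaining layers = 1880 × (10.6 + 2.42), so 24477.6 s.
Sum: 276.16 + 24477.6 = 24753.76 s → 6.88 hours.

6.88 hours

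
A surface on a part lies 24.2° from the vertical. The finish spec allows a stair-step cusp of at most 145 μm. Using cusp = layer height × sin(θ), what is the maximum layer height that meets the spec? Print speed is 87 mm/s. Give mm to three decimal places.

t = h_c / sin θ = 0.145 / 0.4099 = 0.354 mm.

0.354 mm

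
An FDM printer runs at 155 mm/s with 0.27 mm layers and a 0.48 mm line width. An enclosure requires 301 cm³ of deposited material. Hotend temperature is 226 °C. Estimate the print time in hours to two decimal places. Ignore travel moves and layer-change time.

Bead cross-section = 0.27 × 0.48, so 0.1296 mm².
Total extruded path = 301000/0.1296 = 2322530.9 mm.
Time extruding = 2322530.9 / 155 = 14984.1 s.
14984.1 s = 4.16 hours.

4.16 hours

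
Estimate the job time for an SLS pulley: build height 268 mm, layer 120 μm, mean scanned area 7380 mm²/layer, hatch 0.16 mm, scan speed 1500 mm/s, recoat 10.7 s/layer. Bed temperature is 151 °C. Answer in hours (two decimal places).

25.72 hours

Number of layers: 268 / 0.12 → 2234 (rounded up).
Scan path per layer: 7380 / 0.16 → 46125 mm.
Scan time per layer = 46125 / 1500 = 30.75 s.
Time per layer = 30.75 + 10.7, so 41.45 s.
Total: 2234 × 41.45 s = 92599.3 s → 25.72 hours.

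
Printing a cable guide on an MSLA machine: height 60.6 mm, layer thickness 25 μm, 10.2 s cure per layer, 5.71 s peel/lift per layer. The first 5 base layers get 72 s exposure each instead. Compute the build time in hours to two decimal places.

Number of layers: 60.6 / 0.025 → 2424 (rounded up).
Bottom layers = 5 × (72 + 5.71) = 388.55 s.
Remaining layers: 2419 × (10.2 + 5.71) → 38486.29 s.
Sum: 388.55 + 38486.29 = 38874.84 s → 10.80 hours.

10.80 hours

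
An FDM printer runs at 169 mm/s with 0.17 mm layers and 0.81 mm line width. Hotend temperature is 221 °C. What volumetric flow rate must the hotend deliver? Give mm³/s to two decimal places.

23.27

Bead cross-section = 0.17 × 0.81 = 0.1377 mm².
Volumetric flow = 169 × 0.1377 = 23.27 mm³/s.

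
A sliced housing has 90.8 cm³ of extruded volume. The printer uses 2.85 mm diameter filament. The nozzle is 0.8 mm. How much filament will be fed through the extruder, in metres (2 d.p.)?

A = π r² = π × 1.425² = 6.3794 mm².
L = 90800 mm³ / 6.3794 mm² = 14233.31 mm, i.e. 14.23 m.

14.23 m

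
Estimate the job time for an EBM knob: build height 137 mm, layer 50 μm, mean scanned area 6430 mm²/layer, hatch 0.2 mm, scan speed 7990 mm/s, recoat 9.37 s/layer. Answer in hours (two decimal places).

Layer count = ceil(137 / 0.05) = 2740.
Per-layer scan distance = 6430 / 0.2 = 32150 mm.
Beam time per layer = 32150 / 7990 = 4.0238 s.
Layer cycle: 4.0238 + 9.37 → 13.3938 s.
Total: 2740 × 13.3938 s = 36699.012 s → 10.19 hours.

10.19 hours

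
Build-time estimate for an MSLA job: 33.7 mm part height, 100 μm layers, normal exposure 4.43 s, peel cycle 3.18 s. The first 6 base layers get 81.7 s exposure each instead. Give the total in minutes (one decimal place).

Layer count = ceil(33.7 / 0.1) = 337.
Base layers = 6 × (81.7 + 3.18) = 509.28 s.
Remaining layers = 331 × (4.43 + 3.18) = 2518.91 s.
Sum: 509.28 + 2518.91 = 3028.19 s → 50.5 minutes.

50.5 minutes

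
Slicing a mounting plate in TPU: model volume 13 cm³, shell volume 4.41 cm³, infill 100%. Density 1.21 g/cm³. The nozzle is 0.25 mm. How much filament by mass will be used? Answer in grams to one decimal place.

Volume inside the shell = 13 − 4.41, so 8.59 cm³.
Infill volume = 1.00 × 8.59, so 8.59 cm³.
Total printed volume = 4.41 + 8.59, so 13 cm³.
Mass = 13 × 1.21, so 15.73 g.

15.7 g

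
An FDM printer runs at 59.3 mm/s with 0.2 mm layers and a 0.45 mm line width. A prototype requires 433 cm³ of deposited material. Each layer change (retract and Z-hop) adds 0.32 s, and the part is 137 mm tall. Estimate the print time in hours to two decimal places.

22.60 hours

Bead cross-section = 0.2 × 0.45 = 0.09 mm².
Total extruded path = 433000/0.09 = 4811111.1 mm.
Extrusion time = 4811111.1 / 59.3 = 81131.7 s.
Layer count = ceil(137 / 0.2) = 685.
Non-print overhead: 685 × 0.32 → 219.2 s.
Altogether 81131.7 + 219.2 = 81350.9 s, i.e. 22.60 hours.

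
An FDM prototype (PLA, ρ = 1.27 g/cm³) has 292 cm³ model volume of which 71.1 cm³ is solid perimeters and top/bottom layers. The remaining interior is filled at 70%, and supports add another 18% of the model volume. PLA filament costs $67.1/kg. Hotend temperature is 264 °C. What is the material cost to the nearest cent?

Interior volume: 292 − 71.1 → 220.9 cm³.
Infill volume = 0.70 × 220.9 = 154.63 cm³.
Support = 0.18 × 292 = 52.56 cm³.
Total extruded: 71.1 + 154.63 + 52.56 → 278.29 cm³.
Mass: 278.29 × 1.27 → 353.4283 g.
At $67.1/kg: 353.4283/1000 × 67.1 = $23.72.

$23.72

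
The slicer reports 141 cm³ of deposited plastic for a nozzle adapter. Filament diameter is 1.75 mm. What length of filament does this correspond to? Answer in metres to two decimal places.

Filament cross-section = π × (1.75/2)² = 2.4053 mm².
Length = 141 cm³ / 2.4053 mm² = 141000 / 2.4053 = 58620.55 mm = 58.62 m.

58.62 m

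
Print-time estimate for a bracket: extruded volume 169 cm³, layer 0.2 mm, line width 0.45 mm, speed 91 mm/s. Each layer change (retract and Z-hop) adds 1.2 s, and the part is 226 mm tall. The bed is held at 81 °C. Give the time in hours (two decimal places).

Bead cross-section = 0.2 × 0.45 = 0.09 mm².
Path length: 169000 mm³ / 0.09 mm² → 1877777.8 mm.
Time extruding: 1877777.8 / 91 → 20634.9 s.
Layers = ⌈226/0.2⌉ = 1130.
Layer-change overhead = 1130 × 1.2, so 1356 s.
Altogether 20634.9 + 1356 = 21990.9 s, i.e. 6.11 hours.

6.11 hours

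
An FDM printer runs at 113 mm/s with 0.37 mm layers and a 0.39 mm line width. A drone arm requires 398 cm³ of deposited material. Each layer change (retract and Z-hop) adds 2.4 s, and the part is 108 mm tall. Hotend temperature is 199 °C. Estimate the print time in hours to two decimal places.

Line area: 0.37 × 0.39 → 0.1443 mm².
Path length: 398000 mm³ / 0.1443 mm² → 2758142.8 mm.
Time extruding: 2758142.8 / 113 → 24408.3 s.
Layer count = ceil(108 / 0.37) = 292.
Layer-change overhead: 292 × 2.4 → 700.8 s.
Total = 24408.3 + 700.8 = 25109.1 s = 6.97 hours.

6.97 hours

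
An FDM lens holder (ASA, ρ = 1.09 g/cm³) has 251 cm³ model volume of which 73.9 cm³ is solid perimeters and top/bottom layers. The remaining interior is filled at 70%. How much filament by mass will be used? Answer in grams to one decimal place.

Volume inside the shell = 251 − 73.9 = 177.1 cm³.
Deposited infill = 0.70 × 177.1, so 123.97 cm³.
Total extruded: 73.9 + 123.97 → 197.87 cm³.
Mass = 197.87 × 1.09, so 215.6783 g.

215.7 g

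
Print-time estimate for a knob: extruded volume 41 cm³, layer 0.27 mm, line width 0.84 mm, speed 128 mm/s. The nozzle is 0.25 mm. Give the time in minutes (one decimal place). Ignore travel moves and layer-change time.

23.5 minutes

Line area = 0.27 × 0.84 = 0.2268 mm².
Path length: 41000 mm³ / 0.2268 mm² → 180776 mm.
Print-move time = 180776 / 128, so 1412.3 s.
That's 1412.3 s → 23.5 minutes.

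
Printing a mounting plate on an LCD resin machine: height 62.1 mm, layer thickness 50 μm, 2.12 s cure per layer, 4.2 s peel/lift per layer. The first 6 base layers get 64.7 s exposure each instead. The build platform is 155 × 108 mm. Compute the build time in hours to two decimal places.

Layer count = ceil(62.1 / 0.05) = 1242.
Base layers: 6 × (64.7 + 4.2) → 413.4 s.
Normal layers = 1236 × (2.12 + 4.2), so 7811.52 s.
Sum: 413.4 + 7811.52 = 8224.92 s → 2.28 hours.

2.28 hours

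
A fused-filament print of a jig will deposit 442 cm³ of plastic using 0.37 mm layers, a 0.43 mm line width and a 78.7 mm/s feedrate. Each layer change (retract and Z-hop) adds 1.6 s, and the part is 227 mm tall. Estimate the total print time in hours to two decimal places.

Line area: 0.37 × 0.43 → 0.1591 mm².
Path length: 442000 mm³ / 0.1591 mm² → 2778127 mm.
Time extruding: 2778127 / 78.7 → 35300.2 s.
Layers = ⌈227/0.37⌉ = 614.
Non-print overhead: 614 × 1.6 → 982.4 s.
Altogether 35300.2 + 982.4 = 36282.6 s, i.e. 10.08 hours.

10.08 hours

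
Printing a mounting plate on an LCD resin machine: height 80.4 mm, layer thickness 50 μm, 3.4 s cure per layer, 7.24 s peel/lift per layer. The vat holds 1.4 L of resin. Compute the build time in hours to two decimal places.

Number of layers: 80.4 / 0.05 → 1608 (rounded up).
Cycle time = 3.4 + 7.24 = 10.64 s.
Total = 1608 × 10.64 = 17109.12 s = 4.75 hours.

4.75 hours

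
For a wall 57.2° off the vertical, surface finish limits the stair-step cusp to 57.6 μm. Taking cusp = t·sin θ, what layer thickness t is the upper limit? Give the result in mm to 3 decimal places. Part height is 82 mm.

Layer height = cusp / sin(57.2°) = 0.0576 / 0.8406 = 0.069 mm.

0.069 mm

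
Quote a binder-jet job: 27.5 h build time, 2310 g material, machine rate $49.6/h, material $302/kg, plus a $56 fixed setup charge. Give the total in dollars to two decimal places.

$2117.62

Machine-time cost = 49.6 × 27.5, so $1364.00.
Material cost: 302 × 2310/1000 → $697.62.
Total = 1364.00 + 697.62 + 56 = $2117.62.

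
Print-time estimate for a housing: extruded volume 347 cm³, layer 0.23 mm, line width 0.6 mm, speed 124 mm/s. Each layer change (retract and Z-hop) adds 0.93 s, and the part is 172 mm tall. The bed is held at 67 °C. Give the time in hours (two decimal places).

5.83 hours

Line area = 0.23 × 0.6, so 0.138 mm².
Toolpath length = 347 cm³ / 0.138 mm² = 347000 / 0.138 = 2514492.8 mm.
Extrusion time = 2514492.8 / 124, so 20278.2 s.
Number of layers: 172 / 0.23 → 748 (rounded up).
Non-print overhead = 748 × 0.93, so 695.64 s.
Altogether 20278.2 + 695.64 = 20973.84 s, i.e. 5.83 hours.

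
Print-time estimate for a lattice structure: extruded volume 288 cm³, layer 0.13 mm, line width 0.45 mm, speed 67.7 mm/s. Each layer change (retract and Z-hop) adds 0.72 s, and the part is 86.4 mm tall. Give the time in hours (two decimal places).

Line area = 0.13 × 0.45, so 0.0585 mm².
Total extruded path = 288000/0.0585 = 4923076.9 mm.
Time extruding = 4923076.9 / 67.7 = 72719 s.
Layers = ⌈86.4/0.13⌉ = 665.
Layer-change overhead = 665 × 0.72 = 478.8 s.
Total = 72719 + 478.8 = 73197.8 s = 20.33 hours.

20.33 hours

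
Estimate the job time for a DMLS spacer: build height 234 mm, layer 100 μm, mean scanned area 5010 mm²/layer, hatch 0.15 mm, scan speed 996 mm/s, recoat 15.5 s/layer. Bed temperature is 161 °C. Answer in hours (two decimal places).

Layers = ⌈234/0.1⌉ = 2340.
Per-layer scan distance: 5010 / 0.15 → 33400 mm.
Laser time per layer = 33400 / 996, so 33.5341 s.
Per-layer time = 33.5341 + 15.5, so 49.0341 s.
Build time = 2340 × 49.0341 = 114739.794 s = 31.87 hours.

31.87 hours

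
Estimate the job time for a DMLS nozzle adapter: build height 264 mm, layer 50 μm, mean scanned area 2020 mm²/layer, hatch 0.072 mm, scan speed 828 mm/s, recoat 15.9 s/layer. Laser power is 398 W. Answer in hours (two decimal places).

73.02 hours

Layers = ⌈264/0.05⌉ = 5280.
Scan path per layer = 2020 / 0.072 = 28055.6 mm.
Per-layer scan time: 28055.6 / 828 → 33.8836 s.
Layer cycle: 33.8836 + 15.9 → 49.7836 s.
Total: 5280 × 49.7836 s = 262857.408 s → 73.02 hours.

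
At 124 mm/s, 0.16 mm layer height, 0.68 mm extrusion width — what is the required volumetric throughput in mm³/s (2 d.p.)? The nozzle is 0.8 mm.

13.49

Bead cross-section = 0.16 × 0.68 = 0.1088 mm².
Q = v·A = 124 × 0.1088 = 13.49 mm³/s.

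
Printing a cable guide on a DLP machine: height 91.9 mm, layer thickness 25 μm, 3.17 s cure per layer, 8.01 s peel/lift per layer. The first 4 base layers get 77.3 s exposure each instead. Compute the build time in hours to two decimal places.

Number of layers: 91.9 / 0.025 → 3676 (rounded up).
Bottom layers = 4 × (77.3 + 8.01) = 341.24 s.
Normal layers = 3672 × (3.17 + 8.01), so 41052.96 s.
Total = 341.24 + 41052.96 = 41394.2 s = 11.50 hours.

11.50 hours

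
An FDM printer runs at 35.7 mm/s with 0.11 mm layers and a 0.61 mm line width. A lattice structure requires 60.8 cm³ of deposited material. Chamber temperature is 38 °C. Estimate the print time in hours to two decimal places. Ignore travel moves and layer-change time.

7.05 hours

Extrusion cross-section = 0.11 × 0.61 = 0.0671 mm².
Path length: 60800 mm³ / 0.0671 mm² → 906110.3 mm.
Time extruding: 906110.3 / 35.7 → 25381.2 s.
That's 25381.2 s → 7.05 hours.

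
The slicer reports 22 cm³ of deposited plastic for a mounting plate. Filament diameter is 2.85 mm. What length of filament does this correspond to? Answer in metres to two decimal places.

3.45 m

Filament cross-section = π × (2.85/2)² = 6.3794 mm².
Length = 22 cm³ / 6.3794 mm² = 22000 / 6.3794 = 3448.6 mm = 3.45 m.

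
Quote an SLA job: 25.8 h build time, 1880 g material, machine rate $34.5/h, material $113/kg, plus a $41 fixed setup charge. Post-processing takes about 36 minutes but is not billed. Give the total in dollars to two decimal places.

Machine cost: 34.5 × 25.8 → $890.10.
Material cost: 113 × 1880/1000 → $212.44.
Total = 890.10 + 212.44 + 41 = $1143.54.

$1143.54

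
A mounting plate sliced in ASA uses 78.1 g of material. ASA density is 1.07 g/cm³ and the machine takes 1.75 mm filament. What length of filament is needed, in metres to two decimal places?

30.35 m

Volume = 78.1 g / 1.07 g·cm⁻³ = 72.9907 cm³ = 72990.7 mm³.
Cross-section of 1.75 mm filament: π·(1.75/2)² = 2.4053 mm².
Length = 72990.7 / 2.4053 = 30345.78 mm = 30.35 m.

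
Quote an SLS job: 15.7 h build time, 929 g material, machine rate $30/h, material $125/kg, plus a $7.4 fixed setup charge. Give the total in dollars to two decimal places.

Time charge = 30 × 15.7 = $471.00.
Material charge = 125 × 929/1000 = $116.125.
Total = 471.00 + 116.125 + 7.4 = 594.525 ≈ $594.53.

$594.53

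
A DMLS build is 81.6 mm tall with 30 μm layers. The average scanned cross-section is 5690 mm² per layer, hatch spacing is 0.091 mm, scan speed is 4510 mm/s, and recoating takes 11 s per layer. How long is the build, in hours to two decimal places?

Layers = ⌈81.6/0.03⌉ = 2720.
Scan path per layer = 5690 / 0.091 = 62527.5 mm.
Per-layer scan time = 62527.5 / 4510, so 13.8642 s.
Layer cycle: 13.8642 + 11 → 24.8642 s.
Build time = 2720 × 24.8642 = 67630.624 s = 18.79 hours.

18.79 hours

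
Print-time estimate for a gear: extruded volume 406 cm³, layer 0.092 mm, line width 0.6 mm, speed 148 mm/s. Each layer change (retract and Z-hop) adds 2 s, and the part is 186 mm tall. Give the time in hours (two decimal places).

Extrusion cross-section = 0.092 × 0.6, so 0.0552 mm².
Path length: 406000 mm³ / 0.0552 mm² → 7355072.5 mm.
Extrusion time: 7355072.5 / 148 → 49696.4 s.
Layer count = ceil(186 / 0.092) = 2022.
Non-print overhead = 2022 × 2 = 4044 s.
Total = 49696.4 + 4044 = 53740.4 s = 14.93 hours.

14.93 hours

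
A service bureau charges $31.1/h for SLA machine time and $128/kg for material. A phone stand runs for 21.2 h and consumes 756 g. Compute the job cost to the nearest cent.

$756.09

Machine-time cost = 31.1 × 21.2, so $659.32.
Material cost: 128 × 756/1000 → $96.768.
Total = 659.32 + 96.768 = 756.088 ≈ $756.09.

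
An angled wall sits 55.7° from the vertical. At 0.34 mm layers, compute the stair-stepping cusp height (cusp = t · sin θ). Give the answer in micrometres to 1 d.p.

Cusp = layer height × sin(55.7°) = 0.34 × 0.8261 = 0.280874 mm = 280.9 μm.

280.9 μm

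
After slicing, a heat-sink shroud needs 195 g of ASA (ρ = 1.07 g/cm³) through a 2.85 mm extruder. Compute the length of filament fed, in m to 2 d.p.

28.57 m

Extruded volume: 195/1.07 = 182.243 cm³ (182243 mm³).
A = π r² = π × 1.425² = 6.3794 mm².
Length = 182243 / 6.3794 = 28567.42 mm = 28.57 m.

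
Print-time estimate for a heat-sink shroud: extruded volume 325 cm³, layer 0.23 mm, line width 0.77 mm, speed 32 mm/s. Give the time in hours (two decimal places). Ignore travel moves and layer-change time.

15.93 hours

Bead cross-section: 0.23 × 0.77 → 0.1771 mm².
Toolpath length = 325 cm³ / 0.1771 mm² = 325000 / 0.1771 = 1835121.4 mm.
Print-move time = 1835121.4 / 32, so 57347.5 s.
57347.5 s = 15.93 hours.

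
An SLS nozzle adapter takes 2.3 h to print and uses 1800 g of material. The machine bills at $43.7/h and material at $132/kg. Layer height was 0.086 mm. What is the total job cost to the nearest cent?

$338.11

Time charge = 43.7 × 2.3, so $100.51.
Material cost = 132 × 1800/1000 = $237.60.
Job cost: 100.51 + 237.60 = $338.11.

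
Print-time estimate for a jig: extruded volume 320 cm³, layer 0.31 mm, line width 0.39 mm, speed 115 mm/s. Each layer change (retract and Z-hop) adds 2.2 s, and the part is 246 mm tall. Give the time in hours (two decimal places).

Extrusion cross-section = 0.31 × 0.39 = 0.1209 mm².
Toolpath length = 320 cm³ / 0.1209 mm² = 320000 / 0.1209 = 2646815.6 mm.
Time extruding = 2646815.6 / 115 = 23015.8 s.
Layers = ⌈246/0.31⌉ = 794.
Z-hop total = 794 × 2.2, so 1746.8 s.
Altogether 23015.8 + 1746.8 = 24762.6 s, i.e. 6.88 hours.

6.88 hours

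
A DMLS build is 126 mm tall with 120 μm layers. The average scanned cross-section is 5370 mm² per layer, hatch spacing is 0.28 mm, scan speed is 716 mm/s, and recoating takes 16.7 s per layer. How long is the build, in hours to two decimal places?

Number of layers: 126 / 0.12 → 1050 (rounded up).
Per-layer scan distance: 5370 / 0.28 → 19178.6 mm.
Scan time per layer = 19178.6 / 716 = 26.7858 s.
Per-layer time = 26.7858 + 16.7, so 43.4858 s.
Total: 1050 × 43.4858 s = 45660.09 s → 12.68 hours.

12.68 hours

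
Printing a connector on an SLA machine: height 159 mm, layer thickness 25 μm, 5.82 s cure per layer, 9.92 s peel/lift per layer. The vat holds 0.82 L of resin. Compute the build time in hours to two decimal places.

Layer count = ceil(159 / 0.025) = 6360.
Per-layer time = 5.82 + 9.92, so 15.74 s.
Build time: 6360 × 15.74 s = 100106.4 s, i.e. 27.81 hours.

27.81 hours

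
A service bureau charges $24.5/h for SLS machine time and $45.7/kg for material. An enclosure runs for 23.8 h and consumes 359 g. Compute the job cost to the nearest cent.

Time charge = 24.5 × 23.8, so $583.10.
Feedstock cost = 45.7 × 359/1000, so $16.4063.
Job cost: 583.10 + 16.4063 = 599.5063 ≈ $599.51.

$599.51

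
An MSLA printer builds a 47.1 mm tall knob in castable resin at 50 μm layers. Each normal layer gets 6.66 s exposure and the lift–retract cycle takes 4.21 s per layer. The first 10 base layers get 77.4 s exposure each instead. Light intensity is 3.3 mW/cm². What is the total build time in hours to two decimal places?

Layer count = ceil(47.1 / 0.05) = 942.
Base layers = 10 × (77.4 + 4.21), so 816.1 s.
Remaining layers = 932 × (6.66 + 4.21), so 10130.84 s.
Total = 816.1 + 10130.84 = 10946.94 s = 3.04 hours.

3.04 hours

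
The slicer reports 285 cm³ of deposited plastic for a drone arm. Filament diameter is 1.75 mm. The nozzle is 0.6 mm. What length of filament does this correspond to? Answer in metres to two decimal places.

118.49 m

Filament cross-section = π × (1.75/2)² = 2.4053 mm².
L = 285000 mm³ / 2.4053 mm² = 118488.34 mm, i.e. 118.49 m.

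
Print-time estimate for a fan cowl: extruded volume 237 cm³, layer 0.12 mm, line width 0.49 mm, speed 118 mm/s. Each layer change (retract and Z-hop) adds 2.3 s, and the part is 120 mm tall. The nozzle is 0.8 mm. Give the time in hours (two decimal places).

10.13 hours

Line area: 0.12 × 0.49 → 0.0588 mm².
Total extruded path = 237000/0.0588 = 4030612.2 mm.
Time extruding = 4030612.2 / 118 = 34157.7 s.
Layer count = ceil(120 / 0.12) = 1000.
Non-print overhead = 1000 × 2.3, so 2300 s.
Altogether 34157.7 + 2300 = 36457.7 s, i.e. 10.13 hours.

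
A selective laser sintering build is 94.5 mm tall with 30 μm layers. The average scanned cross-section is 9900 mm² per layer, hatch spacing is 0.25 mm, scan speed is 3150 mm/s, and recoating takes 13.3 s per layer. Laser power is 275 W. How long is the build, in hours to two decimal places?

Number of layers: 94.5 / 0.03 → 3150 (rounded up).
Scan path per layer = 9900 / 0.25, so 39600 mm.
Laser time per layer = 39600 / 3150, so 12.5714 s.
Time per layer: 12.5714 + 13.3 → 25.8714 s.
3150 layers × 25.8714 s/layer = 81494.91 s, i.e. 22.64 hours.

22.64 hours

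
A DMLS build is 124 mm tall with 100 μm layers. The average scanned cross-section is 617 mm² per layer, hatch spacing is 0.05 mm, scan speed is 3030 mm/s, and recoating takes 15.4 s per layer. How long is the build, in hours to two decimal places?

6.71 hours

Number of layers: 124 / 0.1 → 1240 (rounded up).
Hatch length per layer = 617 / 0.05, so 12340 mm.
Scan time per layer: 12340 / 3030 → 4.0726 s.
Per-layer time = 4.0726 + 15.4, so 19.4726 s.
Total: 1240 × 19.4726 s = 24146.024 s → 6.71 hours.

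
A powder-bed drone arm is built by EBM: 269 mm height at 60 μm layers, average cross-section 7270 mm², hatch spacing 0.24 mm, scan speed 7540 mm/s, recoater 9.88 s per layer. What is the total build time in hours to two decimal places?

17.31 hours

Layer count = ceil(269 / 0.06) = 4484.
Scan path per layer = 7270 / 0.24, so 30291.7 mm.
Per-layer scan time: 30291.7 / 7540 → 4.0175 s.
Layer cycle = 4.0175 + 9.88, so 13.8975 s.
Total: 4484 × 13.8975 s = 62316.39 s → 17.31 hours.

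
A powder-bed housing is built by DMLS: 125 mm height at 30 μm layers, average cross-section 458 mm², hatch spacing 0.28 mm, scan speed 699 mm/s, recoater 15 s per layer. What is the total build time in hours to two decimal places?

Number of layers: 125 / 0.03 → 4167 (rounded up).
Hatch length per layer = 458 / 0.28, so 1635.7 mm.
Scan time per layer = 1635.7 / 699, so 2.3401 s.
Per-layer time = 2.3401 + 15 = 17.3401 s.
Total: 4167 × 17.3401 s = 72256.1967 s → 20.07 hours.

20.07 hours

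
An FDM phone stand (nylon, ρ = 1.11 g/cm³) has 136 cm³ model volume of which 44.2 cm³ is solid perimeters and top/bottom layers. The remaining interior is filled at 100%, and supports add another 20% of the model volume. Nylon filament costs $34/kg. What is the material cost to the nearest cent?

Infill region = 136 − 44.2, so 91.8 cm³.
Deposited infill = 1.00 × 91.8, so 91.8 cm³.
Support = 0.20 × 136 = 27.2 cm³.
Deposited volume = 44.2 + 91.8 + 27.2 = 163.2 cm³.
Mass: 163.2 × 1.11 → 181.152 g.
Cost = 181.152 g / 1000 × $34/kg = $6.16.

$6.16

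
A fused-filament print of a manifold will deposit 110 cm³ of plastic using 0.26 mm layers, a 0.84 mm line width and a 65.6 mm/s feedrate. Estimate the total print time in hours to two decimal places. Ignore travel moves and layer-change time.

Line area: 0.26 × 0.84 → 0.2184 mm².
Toolpath length = 110 cm³ / 0.2184 mm² = 110000 / 0.2184 = 503663 mm.
Print-move time: 503663 / 65.6 → 7677.8 s.
In the requested units: 7677.8 s = 2.13 hours.

2.13 hours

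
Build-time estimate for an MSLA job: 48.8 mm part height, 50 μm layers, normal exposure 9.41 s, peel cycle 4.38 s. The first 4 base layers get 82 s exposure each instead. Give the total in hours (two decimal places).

Layer count = ceil(48.8 / 0.05) = 976.
Bottom layers = 4 × (82 + 4.38) = 345.52 s.
Remaining layers = 972 × (9.41 + 4.38), so 13403.88 s.
Total = 345.52 + 13403.88 = 13749.4 s = 3.82 hours.

3.82 hours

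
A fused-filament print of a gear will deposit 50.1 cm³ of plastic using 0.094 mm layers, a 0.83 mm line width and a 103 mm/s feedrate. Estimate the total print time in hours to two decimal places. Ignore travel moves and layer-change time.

1.73 hours

Line area = 0.094 × 0.83, so 0.07802 mm².
Path length: 50100 mm³ / 0.07802 mm² → 642143 mm.
Print-move time: 642143 / 103 → 6234.4 s.
Converting: 6234.4 s = 1.73 hours.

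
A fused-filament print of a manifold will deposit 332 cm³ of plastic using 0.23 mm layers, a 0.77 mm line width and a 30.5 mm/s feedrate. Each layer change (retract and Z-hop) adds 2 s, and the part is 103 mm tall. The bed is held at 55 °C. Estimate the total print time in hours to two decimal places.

Extrusion cross-section: 0.23 × 0.77 → 0.1771 mm².
Toolpath length = 332 cm³ / 0.1771 mm² = 332000 / 0.1771 = 1874647.1 mm.
Time extruding: 1874647.1 / 30.5 → 61463.8 s.
Layer count = ceil(103 / 0.23) = 448.
Layer-change overhead = 448 × 2 = 896 s.
Total = 61463.8 + 896 = 62359.8 s = 17.32 hours.

17.32 hours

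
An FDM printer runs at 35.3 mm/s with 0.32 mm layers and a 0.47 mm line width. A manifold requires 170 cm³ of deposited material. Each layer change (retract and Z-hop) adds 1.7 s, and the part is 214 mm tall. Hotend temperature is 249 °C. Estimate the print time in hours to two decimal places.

Line area = 0.32 × 0.47 = 0.1504 mm².
Total extruded path = 170000/0.1504 = 1130319.1 mm.
Print-move time = 1130319.1 / 35.3, so 32020.4 s.
Layers = ⌈214/0.32⌉ = 669.
Non-print overhead = 669 × 1.7 = 1137.3 s.
Altogether 32020.4 + 1137.3 = 33157.7 s, i.e. 9.21 hours.

9.21 hours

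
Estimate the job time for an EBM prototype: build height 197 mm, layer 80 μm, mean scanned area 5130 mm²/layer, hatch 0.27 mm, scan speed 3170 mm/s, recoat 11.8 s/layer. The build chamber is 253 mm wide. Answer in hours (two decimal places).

Layer count = ceil(197 / 0.08) = 2463.
Per-layer scan distance = 5130 / 0.27 = 19000 mm.
Beam time per layer = 19000 / 3170, so 5.9937 s.
Per-layer time = 5.9937 + 11.8 = 17.7937 s.
Total: 2463 × 17.7937 s = 43825.8831 s → 12.17 hours.

12.17 hours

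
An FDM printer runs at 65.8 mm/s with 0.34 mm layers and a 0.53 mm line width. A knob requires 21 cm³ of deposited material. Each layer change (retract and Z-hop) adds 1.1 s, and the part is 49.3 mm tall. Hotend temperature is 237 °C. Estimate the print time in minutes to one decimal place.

32.2 minutes

Bead cross-section = 0.34 × 0.53 = 0.1802 mm².
Path length: 21000 mm³ / 0.1802 mm² → 116537.2 mm.
Extrusion time = 116537.2 / 65.8, so 1771.1 s.
Number of layers: 49.3 / 0.34 → 145 (rounded up).
Non-print overhead = 145 × 1.1, so 159.5 s.
Altogether 1771.1 + 159.5 = 1930.6 s, i.e. 32.2 minutes.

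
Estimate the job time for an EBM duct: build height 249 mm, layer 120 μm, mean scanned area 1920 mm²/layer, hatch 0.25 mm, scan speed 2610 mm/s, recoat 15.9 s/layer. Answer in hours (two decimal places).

10.86 hours

Layers = ⌈249/0.12⌉ = 2075.
Scan path per layer = 1920 / 0.25 = 7680 mm.
Beam time per layer = 7680 / 2610, so 2.9425 s.
Layer cycle: 2.9425 + 15.9 → 18.8425 s.
2075 layers × 18.8425 s/layer = 39098.1875 s, i.e. 10.86 hours.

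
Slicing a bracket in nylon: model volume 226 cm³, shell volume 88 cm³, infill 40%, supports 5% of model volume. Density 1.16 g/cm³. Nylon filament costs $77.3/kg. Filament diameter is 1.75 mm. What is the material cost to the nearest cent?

Infill region = 226 − 88 = 138 cm³.
Infill deposited = 0.40 × 138, so 55.2 cm³.
Support = 0.05 × 226, so 11.3 cm³.
Total printed volume = 88 + 55.2 + 11.3, so 154.5 cm³.
Mass: 154.5 × 1.16 → 179.22 g.
Cost = 179.22 g / 1000 × $77.3/kg = $13.85.

$13.85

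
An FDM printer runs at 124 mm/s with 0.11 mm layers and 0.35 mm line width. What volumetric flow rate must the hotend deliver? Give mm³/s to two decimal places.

4.77

Extrusion cross-section: 0.11 × 0.35 → 0.0385 mm².
Q = v·A = 124 × 0.0385 = 4.77 mm³/s.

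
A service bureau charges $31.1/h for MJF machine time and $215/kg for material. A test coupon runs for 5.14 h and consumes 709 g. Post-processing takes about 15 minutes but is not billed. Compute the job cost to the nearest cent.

Machine cost: 31.1 × 5.14 → $159.854.
Material cost = 215 × 709/1000, so $152.435.
Job cost: 159.854 + 152.435 = 312.289 ≈ $312.29.

$312.29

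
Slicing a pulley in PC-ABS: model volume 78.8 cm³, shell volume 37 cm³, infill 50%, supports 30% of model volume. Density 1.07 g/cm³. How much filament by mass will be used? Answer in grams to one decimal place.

Interior volume: 78.8 − 37 → 41.8 cm³.
Deposited infill = 0.50 × 41.8 = 20.9 cm³.
Support: 0.30 × 78.8 → 23.64 cm³.
Total extruded = 37 + 20.9 + 23.64 = 81.54 cm³.
Mass: 81.54 × 1.07 → 87.2478 g.

87.2 g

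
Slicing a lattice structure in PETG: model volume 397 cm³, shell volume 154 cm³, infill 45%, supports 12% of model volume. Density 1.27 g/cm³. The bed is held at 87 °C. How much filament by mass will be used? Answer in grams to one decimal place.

395.0 g

Interior volume: 397 − 154 → 243 cm³.
Infill volume = 0.45 × 243 = 109.35 cm³.
Support: 0.12 × 397 → 47.64 cm³.
Total printed volume = 154 + 109.35 + 47.64 = 310.99 cm³.
Mass = 310.99 × 1.27, so 394.9573 g.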